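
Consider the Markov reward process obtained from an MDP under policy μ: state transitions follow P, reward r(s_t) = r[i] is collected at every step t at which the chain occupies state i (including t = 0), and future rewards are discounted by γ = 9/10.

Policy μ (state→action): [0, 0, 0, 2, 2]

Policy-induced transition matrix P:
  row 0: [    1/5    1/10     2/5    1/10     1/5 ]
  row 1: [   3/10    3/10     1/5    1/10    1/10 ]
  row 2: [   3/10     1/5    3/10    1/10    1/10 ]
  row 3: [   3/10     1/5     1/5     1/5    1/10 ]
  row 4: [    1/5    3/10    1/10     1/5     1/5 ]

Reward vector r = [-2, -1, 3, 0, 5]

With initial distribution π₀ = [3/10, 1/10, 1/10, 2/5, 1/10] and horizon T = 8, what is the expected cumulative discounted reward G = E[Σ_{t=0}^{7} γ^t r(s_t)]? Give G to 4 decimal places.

G = 3.6948

t=0: π = [0.3000, 0.1000, 0.1000, 0.4000, 0.1000], E[r] = 0.1000, γ^t·E[r] = 0.100000, running G = 0.100000
t=1: π = [0.2600, 0.1900, 0.2600, 0.1500, 0.1400], E[r] = 0.7700, γ^t·E[r] = 0.693000, running G = 0.793000
t=2: π = [0.2600, 0.2070, 0.2640, 0.1290, 0.1400], E[r] = 0.7650, γ^t·E[r] = 0.619650, running G = 1.412650
t=3: π = [0.2600, 0.2087, 0.2644, 0.1269, 0.1400], E[r] = 0.7645, γ^t·E[r] = 0.557321, running G = 1.969971
t=4: π = [0.2600, 0.2089, 0.2644, 0.1267, 0.1400], E[r] = 0.7645, γ^t·E[r] = 0.501556, running G = 2.471526
t=5: π = [0.2600, 0.2089, 0.2644, 0.1267, 0.1400], E[r] = 0.7644, γ^t·E[r] = 0.451397, running G = 2.922923
t=6: π = [0.2600, 0.2089, 0.2644, 0.1267, 0.1400], E[r] = 0.7644, γ^t·E[r] = 0.406257, running G = 3.329180
t=7: π = [0.2600, 0.2089, 0.2644, 0.1267, 0.1400], E[r] = 0.7644, γ^t·E[r] = 0.365631, running G = 3.694812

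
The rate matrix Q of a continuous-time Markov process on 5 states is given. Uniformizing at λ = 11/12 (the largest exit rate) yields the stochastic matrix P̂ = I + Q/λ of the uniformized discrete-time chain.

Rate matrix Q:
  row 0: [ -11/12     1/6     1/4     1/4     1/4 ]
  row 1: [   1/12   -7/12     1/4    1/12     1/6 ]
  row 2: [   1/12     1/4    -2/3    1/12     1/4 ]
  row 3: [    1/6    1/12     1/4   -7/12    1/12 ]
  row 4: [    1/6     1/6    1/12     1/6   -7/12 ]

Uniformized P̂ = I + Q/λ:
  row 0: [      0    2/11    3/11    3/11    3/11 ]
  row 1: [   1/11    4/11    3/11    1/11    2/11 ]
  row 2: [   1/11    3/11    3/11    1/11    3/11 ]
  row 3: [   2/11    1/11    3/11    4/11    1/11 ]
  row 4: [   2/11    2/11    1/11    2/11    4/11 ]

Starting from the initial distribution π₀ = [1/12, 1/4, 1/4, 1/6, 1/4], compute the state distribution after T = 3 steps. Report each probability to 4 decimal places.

π = [0.1188, 0.2277, 0.2288, 0.1841, 0.2407]

t=0: π = [0.0833, 0.2500, 0.2500, 0.1667, 0.2500]
t=1: π = [0.1212, 0.2348, 0.2273, 0.1742, 0.2424]
t=2: π = [0.1178, 0.2293, 0.2287, 0.1825, 0.2417]
t=3: π = [0.1188, 0.2277, 0.2288, 0.1841, 0.2407]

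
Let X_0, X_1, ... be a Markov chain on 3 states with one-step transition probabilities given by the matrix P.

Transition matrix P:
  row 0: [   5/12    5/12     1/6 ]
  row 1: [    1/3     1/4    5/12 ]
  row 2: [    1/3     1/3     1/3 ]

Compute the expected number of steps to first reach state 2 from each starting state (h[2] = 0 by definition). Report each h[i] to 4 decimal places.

h = [3.9070, 3.0698, 0.0000]

First-step conditioning: h[2] = 0; for i ≠ 2, h[i] = 1 + Σ_k P[i][k]·h[k].
  h[0] = 1 + 5/12·h[0] + 5/12·h[1]
  h[1] = 1 + 1/3·h[0] + 1/4·h[1]
Solving the 2×2 linear system over states ≠ 2 gives exactly h = [168/43, 132/43, 0] (h[2] = 0 is the target).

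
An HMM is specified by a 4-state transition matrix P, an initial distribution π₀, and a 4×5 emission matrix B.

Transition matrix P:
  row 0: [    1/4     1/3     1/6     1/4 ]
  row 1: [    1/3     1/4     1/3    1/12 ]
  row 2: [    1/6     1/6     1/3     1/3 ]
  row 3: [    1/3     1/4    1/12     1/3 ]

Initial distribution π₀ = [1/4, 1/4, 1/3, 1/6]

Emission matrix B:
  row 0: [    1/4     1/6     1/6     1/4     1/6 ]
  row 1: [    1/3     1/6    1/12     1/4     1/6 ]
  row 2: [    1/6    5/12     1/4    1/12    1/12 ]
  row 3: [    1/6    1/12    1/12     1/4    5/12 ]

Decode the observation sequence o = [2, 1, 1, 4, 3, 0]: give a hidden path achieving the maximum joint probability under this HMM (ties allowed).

path = [2, 2, 2, 3, 0, 1]

t=0: δ = [4.167e-02, 2.083e-02, 8.333e-02, 1.389e-02]  (obs o_0=2)
t=1: δ = [2.315e-03, 2.315e-03, 1.157e-02, 2.315e-03]  ψ = [2, 0, 2, 2]  (obs o_1=1)
t=2: δ = [3.215e-04, 3.215e-04, 1.608e-03, 3.215e-04]  ψ = [2, 2, 2, 2]  (obs o_2=1)
t=3: δ = [4.465e-05, 4.465e-05, 4.465e-05, 2.233e-04]  ψ = [2, 2, 2, 2]  (obs o_3=4)
t=4: δ = [1.861e-05, 1.395e-05, 1.550e-06, 1.861e-05]  ψ = [3, 3, 3, 3]  (obs o_4=3)
t=5: δ = [1.550e-06, 2.067e-06, 7.752e-07, 1.034e-06]  ψ = [3, 0, 1, 3]  (obs o_5=0)
backtrack: best end state = 1; path = [2, 2, 2, 3, 0, 1]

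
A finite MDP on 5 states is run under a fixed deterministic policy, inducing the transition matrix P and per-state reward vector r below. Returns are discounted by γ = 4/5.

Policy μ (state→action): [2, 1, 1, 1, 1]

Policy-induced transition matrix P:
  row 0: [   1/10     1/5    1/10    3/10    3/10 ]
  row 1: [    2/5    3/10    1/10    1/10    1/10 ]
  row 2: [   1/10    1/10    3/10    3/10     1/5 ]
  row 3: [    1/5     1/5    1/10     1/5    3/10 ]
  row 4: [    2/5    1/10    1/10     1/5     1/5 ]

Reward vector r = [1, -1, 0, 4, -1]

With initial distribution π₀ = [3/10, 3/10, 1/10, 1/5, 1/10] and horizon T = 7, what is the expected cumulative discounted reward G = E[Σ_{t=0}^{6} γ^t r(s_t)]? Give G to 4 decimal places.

G = 2.7382

t=0: π = [0.3000, 0.3000, 0.1000, 0.2000, 0.1000], E[r] = 0.7000, γ^t·E[r] = 0.700000, running G = 0.700000
t=1: π = [0.2400, 0.2100, 0.1200, 0.2100, 0.2200], E[r] = 0.6500, γ^t·E[r] = 0.520000, running G = 1.220000
t=2: π = [0.2500, 0.1870, 0.1240, 0.2150, 0.2240], E[r] = 0.6990, γ^t·E[r] = 0.447360, running G = 1.667360
t=3: π = [0.2448, 0.1839, 0.1248, 0.2187, 0.2278], E[r] = 0.7079, γ^t·E[r] = 0.362445, running G = 2.029805
t=4: π = [0.2454, 0.1831, 0.1250, 0.2186, 0.2280], E[r] = 0.7086, γ^t·E[r] = 0.290230, running G = 2.320035
t=5: π = [0.2452, 0.1830, 0.1250, 0.2187, 0.2281], E[r] = 0.7090, γ^t·E[r] = 0.232314, running G = 2.552349
t=6: π = [0.2452, 0.1830, 0.1250, 0.2187, 0.2281], E[r] = 0.7090, γ^t·E[r] = 0.185855, running G = 2.738204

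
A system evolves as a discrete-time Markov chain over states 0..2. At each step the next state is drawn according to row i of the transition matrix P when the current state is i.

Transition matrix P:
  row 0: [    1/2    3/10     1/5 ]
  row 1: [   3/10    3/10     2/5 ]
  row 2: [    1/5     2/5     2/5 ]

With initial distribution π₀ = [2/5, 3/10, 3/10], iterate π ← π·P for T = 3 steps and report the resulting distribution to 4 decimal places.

π = [0.3346, 0.3330, 0.3324]

t=0: π = [0.4000, 0.3000, 0.3000]
t=1: π = [0.3500, 0.3300, 0.3200]
t=2: π = [0.3380, 0.3320, 0.3300]
t=3: π = [0.3346, 0.3330, 0.3324]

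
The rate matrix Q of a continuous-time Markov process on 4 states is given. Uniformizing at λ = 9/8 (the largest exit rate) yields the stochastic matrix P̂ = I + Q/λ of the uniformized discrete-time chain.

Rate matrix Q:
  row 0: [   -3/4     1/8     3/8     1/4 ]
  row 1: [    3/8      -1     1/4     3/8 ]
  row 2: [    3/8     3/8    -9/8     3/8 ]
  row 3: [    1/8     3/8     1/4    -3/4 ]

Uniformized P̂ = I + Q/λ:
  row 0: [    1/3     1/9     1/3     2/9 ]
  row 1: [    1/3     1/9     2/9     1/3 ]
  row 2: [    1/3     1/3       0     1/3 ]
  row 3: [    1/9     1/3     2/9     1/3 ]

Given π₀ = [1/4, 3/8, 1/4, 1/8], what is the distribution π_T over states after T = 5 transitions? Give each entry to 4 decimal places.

t=0: π = [0.2500, 0.3750, 0.2500, 0.1250]
t=1: π = [0.3056, 0.1944, 0.1944, 0.3056]
t=2: π = [0.2654, 0.2222, 0.2130, 0.2994]
t=3: π = [0.2668, 0.2250, 0.2044, 0.3038]
t=4: π = [0.2658, 0.2241, 0.2064, 0.3037]
t=5: π = [0.2658, 0.2245, 0.2059, 0.3038]

π = [0.2658, 0.2245, 0.2059, 0.3038]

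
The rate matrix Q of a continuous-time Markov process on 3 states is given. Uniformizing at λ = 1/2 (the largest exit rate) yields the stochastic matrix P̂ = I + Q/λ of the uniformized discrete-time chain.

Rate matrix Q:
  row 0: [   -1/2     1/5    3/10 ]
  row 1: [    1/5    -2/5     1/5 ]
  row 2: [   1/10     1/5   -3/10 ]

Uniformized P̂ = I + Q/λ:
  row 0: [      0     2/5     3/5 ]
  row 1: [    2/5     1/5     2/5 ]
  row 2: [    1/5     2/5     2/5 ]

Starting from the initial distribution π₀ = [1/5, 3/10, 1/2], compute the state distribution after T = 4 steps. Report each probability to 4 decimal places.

t=0: π = [0.2000, 0.3000, 0.5000]
t=1: π = [0.2200, 0.3400, 0.4400]
t=2: π = [0.2240, 0.3320, 0.4440]
t=3: π = [0.2216, 0.3336, 0.4448]
t=4: π = [0.2224, 0.3333, 0.4443]

π = [0.2224, 0.3333, 0.4443]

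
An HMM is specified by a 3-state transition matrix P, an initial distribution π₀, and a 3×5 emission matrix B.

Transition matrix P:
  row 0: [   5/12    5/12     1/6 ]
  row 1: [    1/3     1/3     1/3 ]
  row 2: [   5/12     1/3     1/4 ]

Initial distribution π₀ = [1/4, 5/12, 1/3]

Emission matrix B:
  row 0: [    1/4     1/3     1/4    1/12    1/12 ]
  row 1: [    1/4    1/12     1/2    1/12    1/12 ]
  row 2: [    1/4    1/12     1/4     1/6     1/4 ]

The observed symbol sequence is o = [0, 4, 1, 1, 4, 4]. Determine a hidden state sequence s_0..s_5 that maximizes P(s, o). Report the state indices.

path = [1, 2, 0, 0, 1, 2]

t=0: δ = [6.250e-02, 1.042e-01, 8.333e-02]  (obs o_0=0)
t=1: δ = [2.894e-03, 2.894e-03, 8.681e-03]  ψ = [1, 1, 1]  (obs o_1=4)
t=2: δ = [1.206e-03, 2.411e-04, 1.808e-04]  ψ = [2, 2, 2]  (obs o_2=1)
t=3: δ = [1.674e-04, 4.186e-05, 1.674e-05]  ψ = [0, 0, 0]  (obs o_3=1)
t=4: δ = [5.814e-06, 5.814e-06, 6.977e-06]  ψ = [0, 0, 0]  (obs o_4=4)
t=5: δ = [2.423e-07, 2.019e-07, 4.845e-07]  ψ = [2, 0, 1]  (obs o_5=4)
backtrack: best end state = 2; path = [1, 2, 0, 0, 1, 2]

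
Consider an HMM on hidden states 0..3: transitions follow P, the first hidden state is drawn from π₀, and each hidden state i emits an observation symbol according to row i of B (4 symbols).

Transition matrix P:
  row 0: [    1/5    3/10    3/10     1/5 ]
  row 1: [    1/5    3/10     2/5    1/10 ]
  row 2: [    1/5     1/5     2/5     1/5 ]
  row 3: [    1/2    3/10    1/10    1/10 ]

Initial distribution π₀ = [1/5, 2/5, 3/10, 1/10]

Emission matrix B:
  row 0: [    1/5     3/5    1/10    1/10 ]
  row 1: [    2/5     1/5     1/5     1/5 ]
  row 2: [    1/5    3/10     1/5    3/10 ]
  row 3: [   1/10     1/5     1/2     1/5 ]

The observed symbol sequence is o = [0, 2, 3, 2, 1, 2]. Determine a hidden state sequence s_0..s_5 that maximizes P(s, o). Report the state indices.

t=0: δ = [4.000e-02, 1.600e-01, 6.000e-02, 1.000e-02]  (obs o_0=0)
t=1: δ = [3.200e-03, 9.600e-03, 1.280e-02, 8.000e-03]  ψ = [1, 1, 1, 1]  (obs o_1=2)
t=2: δ = [4.000e-04, 5.760e-04, 1.536e-03, 5.120e-04]  ψ = [3, 1, 2, 2]  (obs o_2=3)
t=3: δ = [3.072e-05, 6.144e-05, 1.229e-04, 1.536e-04]  ψ = [2, 2, 2, 2]  (obs o_3=2)
t=4: δ = [4.608e-05, 9.216e-06, 1.475e-05, 4.915e-06]  ψ = [3, 3, 2, 2]  (obs o_4=1)
t=5: δ = [9.216e-07, 2.765e-06, 2.765e-06, 4.608e-06]  ψ = [0, 0, 0, 0]  (obs o_5=2)
backtrack: best end state = 3; path = [1, 2, 2, 3, 0, 3]

path = [1, 2, 2, 3, 0, 3]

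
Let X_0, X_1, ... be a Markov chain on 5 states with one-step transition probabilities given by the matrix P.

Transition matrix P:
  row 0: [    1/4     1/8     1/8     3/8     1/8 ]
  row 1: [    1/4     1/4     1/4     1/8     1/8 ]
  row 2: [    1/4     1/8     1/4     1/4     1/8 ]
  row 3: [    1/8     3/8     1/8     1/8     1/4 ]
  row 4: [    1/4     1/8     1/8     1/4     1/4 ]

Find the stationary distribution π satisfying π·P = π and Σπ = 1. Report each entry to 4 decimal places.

Balance equations π_j = Σ_i π_i·P[i][j]:
  π_0 = 1/4·π_0 + 1/4·π_1 + 1/4·π_2 + 1/8·π_3 + 1/4·π_4
  π_1 = 1/8·π_0 + 1/4·π_1 + 1/8·π_2 + 3/8·π_3 + 1/8·π_4
  π_2 = 1/8·π_0 + 1/4·π_1 + 1/4·π_2 + 1/8·π_3 + 1/8·π_4
  π_3 = 3/8·π_0 + 1/8·π_1 + 1/4·π_2 + 1/8·π_3 + 1/4·π_4
  normalize: π_0 + π_1 + π_2 + π_3 + π_4 = 1
Solving the linear system gives exactly π = [117/527, 109/527, 636/3689, 118/527, 645/3689].

π = [0.2220, 0.2068, 0.1724, 0.2239, 0.1748]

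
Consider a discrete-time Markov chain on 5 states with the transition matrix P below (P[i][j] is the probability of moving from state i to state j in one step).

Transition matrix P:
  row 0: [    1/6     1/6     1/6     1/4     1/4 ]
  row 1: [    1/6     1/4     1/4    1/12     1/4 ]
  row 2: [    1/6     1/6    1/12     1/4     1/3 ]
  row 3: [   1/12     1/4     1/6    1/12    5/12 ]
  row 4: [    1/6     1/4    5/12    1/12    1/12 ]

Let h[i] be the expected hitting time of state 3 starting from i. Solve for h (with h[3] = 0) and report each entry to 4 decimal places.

First-step conditioning: h[3] = 0; for i ≠ 3, h[i] = 1 + Σ_k P[i][k]·h[k].
  h[0] = 1 + 1/6·h[0] + 1/6·h[1] + 1/6·h[2] + 1/4·h[4]
  h[1] = 1 + 1/6·h[0] + 1/4·h[1] + 1/4·h[2] + 1/4·h[4]
  h[2] = 1 + 1/6·h[0] + 1/6·h[1] + 1/12·h[2] + 1/3·h[4]
  h[4] = 1 + 1/6·h[0] + 1/4·h[1] + 5/12·h[2] + 1/12·h[4]
Solving the 4×4 linear system over states ≠ 3 gives exactly h = [984/175, 1164/175, 996/175, 0, 228/35] (h[3] = 0 is the target).

h = [5.6229, 6.6514, 5.6914, 0.0000, 6.5143]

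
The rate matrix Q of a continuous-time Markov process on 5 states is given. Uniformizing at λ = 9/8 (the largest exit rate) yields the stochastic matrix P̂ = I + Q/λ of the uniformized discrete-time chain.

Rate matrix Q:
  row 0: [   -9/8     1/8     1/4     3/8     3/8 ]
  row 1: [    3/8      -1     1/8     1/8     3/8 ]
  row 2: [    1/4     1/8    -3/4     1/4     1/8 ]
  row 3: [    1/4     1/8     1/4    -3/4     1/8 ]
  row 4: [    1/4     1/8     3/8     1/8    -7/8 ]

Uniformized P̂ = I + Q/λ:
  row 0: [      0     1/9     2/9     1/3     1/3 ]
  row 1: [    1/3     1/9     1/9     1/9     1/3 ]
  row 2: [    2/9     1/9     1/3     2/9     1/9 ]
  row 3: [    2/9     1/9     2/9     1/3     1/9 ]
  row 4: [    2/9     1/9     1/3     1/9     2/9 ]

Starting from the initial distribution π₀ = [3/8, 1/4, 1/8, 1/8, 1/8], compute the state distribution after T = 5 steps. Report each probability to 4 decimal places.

π = [0.1919, 0.1111, 0.2612, 0.2350, 0.2008]

t=0: π = [0.3750, 0.2500, 0.1250, 0.1250, 0.1250]
t=1: π = [0.1667, 0.1111, 0.2222, 0.2361, 0.2639]
t=2: π = [0.1975, 0.1111, 0.2639, 0.2253, 0.2022]
t=3: π = [0.1907, 0.1111, 0.2617, 0.2344, 0.2022]
t=4: π = [0.1922, 0.1111, 0.2614, 0.2346, 0.2006]
t=5: π = [0.1919, 0.1111, 0.2612, 0.2350, 0.2008]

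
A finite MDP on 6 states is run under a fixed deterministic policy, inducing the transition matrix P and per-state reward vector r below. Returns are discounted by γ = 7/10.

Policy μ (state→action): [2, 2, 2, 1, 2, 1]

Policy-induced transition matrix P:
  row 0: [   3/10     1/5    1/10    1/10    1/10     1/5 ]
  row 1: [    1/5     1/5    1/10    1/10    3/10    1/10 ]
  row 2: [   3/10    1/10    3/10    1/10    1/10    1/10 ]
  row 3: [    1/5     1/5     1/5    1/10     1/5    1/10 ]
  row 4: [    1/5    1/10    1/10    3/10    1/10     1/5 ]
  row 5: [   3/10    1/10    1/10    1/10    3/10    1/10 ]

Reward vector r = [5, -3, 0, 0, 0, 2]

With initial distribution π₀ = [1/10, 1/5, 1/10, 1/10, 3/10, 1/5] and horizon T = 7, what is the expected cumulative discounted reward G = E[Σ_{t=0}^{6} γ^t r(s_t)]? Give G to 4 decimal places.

t=0: π = [0.1000, 0.2000, 0.1000, 0.1000, 0.3000, 0.2000], E[r] = 0.3000, γ^t·E[r] = 0.300000, running G = 0.300000
t=1: π = [0.2400, 0.1400, 0.1300, 0.1600, 0.1900, 0.1400], E[r] = 1.0600, γ^t·E[r] = 0.742000, running G = 1.042000
t=2: π = [0.2510, 0.1540, 0.1420, 0.1380, 0.1720, 0.1430], E[r] = 1.0790, γ^t·E[r] = 0.528710, running G = 1.570710
t=3: π = [0.2536, 0.1543, 0.1422, 0.1344, 0.1732, 0.1423], E[r] = 1.0897, γ^t·E[r] = 0.373767, running G = 1.944477
t=4: π = [0.2538, 0.1542, 0.1419, 0.1346, 0.1728, 0.1427], E[r] = 1.0917, γ^t·E[r] = 0.262122, running G = 2.206599
t=5: π = [0.2538, 0.1543, 0.1418, 0.1346, 0.1728, 0.1427], E[r] = 1.0917, γ^t·E[r] = 0.183481, running G = 2.390080
t=6: π = [0.2538, 0.1543, 0.1418, 0.1346, 0.1728, 0.1427], E[r] = 1.0917, γ^t·E[r] = 0.128438, running G = 2.518518

G = 2.5185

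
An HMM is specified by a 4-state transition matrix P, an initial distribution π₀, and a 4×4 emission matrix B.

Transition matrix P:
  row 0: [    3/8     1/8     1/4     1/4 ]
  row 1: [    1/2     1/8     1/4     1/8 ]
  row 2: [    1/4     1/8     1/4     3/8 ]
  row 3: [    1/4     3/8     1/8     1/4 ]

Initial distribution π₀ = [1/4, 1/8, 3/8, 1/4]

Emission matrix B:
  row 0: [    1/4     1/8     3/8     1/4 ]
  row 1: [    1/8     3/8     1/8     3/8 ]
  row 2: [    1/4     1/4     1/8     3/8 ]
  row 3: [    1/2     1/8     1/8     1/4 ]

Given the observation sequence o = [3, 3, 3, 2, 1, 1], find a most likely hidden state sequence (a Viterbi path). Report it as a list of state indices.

t=0: δ = [6.250e-02, 4.688e-02, 1.406e-01, 6.250e-02]  (obs o_0=3)
t=1: δ = [8.789e-03, 8.789e-03, 1.318e-02, 1.318e-02]  ψ = [2, 3, 2, 2]  (obs o_1=3)
t=2: δ = [1.099e-03, 1.854e-03, 1.236e-03, 1.236e-03]  ψ = [1, 3, 2, 2]  (obs o_2=3)
t=3: δ = [3.476e-04, 5.794e-05, 5.794e-05, 5.794e-05]  ψ = [1, 3, 1, 2]  (obs o_3=2)
t=4: δ = [1.629e-05, 1.629e-05, 2.173e-05, 1.086e-05]  ψ = [0, 0, 0, 0]  (obs o_4=1)
t=5: δ = [1.018e-06, 1.528e-06, 1.358e-06, 1.018e-06]  ψ = [1, 3, 2, 2]  (obs o_5=1)
backtrack: best end state = 1; path = [2, 3, 1, 0, 3, 1]

path = [2, 3, 1, 0, 3, 1]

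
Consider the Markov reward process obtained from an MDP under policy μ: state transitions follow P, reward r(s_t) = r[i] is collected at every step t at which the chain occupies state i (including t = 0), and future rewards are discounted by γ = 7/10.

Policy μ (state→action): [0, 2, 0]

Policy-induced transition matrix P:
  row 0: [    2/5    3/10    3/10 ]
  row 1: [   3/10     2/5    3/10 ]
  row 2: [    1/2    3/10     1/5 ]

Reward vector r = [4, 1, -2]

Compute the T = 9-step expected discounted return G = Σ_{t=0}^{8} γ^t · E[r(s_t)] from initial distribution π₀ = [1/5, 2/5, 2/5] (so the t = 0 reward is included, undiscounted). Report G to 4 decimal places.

G = 3.4333

t=0: π = [0.2000, 0.4000, 0.4000], E[r] = 0.4000, γ^t·E[r] = 0.400000, running G = 0.400000
t=1: π = [0.4000, 0.3400, 0.2600], E[r] = 1.4200, γ^t·E[r] = 0.994000, running G = 1.394000
t=2: π = [0.3920, 0.3340, 0.2740], E[r] = 1.3540, γ^t·E[r] = 0.663460, running G = 2.057460
t=3: π = [0.3940, 0.3334, 0.2726], E[r] = 1.3642, γ^t·E[r] = 0.467921, running G = 2.525381
t=4: π = [0.3939, 0.3333, 0.2727], E[r] = 1.3635, γ^t·E[r] = 0.327386, running G = 2.852767
t=5: π = [0.3939, 0.3333, 0.2727], E[r] = 1.3636, γ^t·E[r] = 0.229187, running G = 3.081954
t=6: π = [0.3939, 0.3333, 0.2727], E[r] = 1.3636, γ^t·E[r] = 0.160430, running G = 3.242384
t=7: π = [0.3939, 0.3333, 0.2727], E[r] = 1.3636, γ^t·E[r] = 0.112301, running G = 3.354686
t=8: π = [0.3939, 0.3333, 0.2727], E[r] = 1.3636, γ^t·E[r] = 0.078611, running G = 3.433296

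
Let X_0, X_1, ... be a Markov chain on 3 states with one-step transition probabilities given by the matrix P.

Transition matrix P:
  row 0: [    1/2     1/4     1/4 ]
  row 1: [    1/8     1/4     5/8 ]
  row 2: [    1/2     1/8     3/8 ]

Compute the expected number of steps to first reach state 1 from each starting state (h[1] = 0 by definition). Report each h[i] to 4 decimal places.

First-step conditioning: h[1] = 0; for i ≠ 1, h[i] = 1 + Σ_k P[i][k]·h[k].
  h[0] = 1 + 1/2·h[0] + 1/4·h[2]
  h[2] = 1 + 1/2·h[0] + 3/8·h[2]
Solving the 2×2 linear system over states ≠ 1 gives exactly h = [14/3, 0, 16/3] (h[1] = 0 is the target).

h = [4.6667, 0.0000, 5.3333]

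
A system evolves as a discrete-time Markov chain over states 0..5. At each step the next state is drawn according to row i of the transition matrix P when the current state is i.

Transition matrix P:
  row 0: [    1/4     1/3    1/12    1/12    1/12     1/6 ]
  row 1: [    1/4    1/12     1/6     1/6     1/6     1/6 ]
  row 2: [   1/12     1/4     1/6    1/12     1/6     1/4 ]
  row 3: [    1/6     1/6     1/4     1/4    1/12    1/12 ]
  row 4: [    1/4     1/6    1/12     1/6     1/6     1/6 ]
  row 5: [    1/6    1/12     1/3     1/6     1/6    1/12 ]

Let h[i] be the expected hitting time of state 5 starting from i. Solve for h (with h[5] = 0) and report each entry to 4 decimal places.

h = [5.9970, 5.9966, 5.4559, 6.4885, 6.0417, 0.0000]

First-step conditioning: h[5] = 0; for i ≠ 5, h[i] = 1 + Σ_k P[i][k]·h[k].
  h[0] = 1 + 1/4·h[0] + 1/3·h[1] + 1/12·h[2] + 1/12·h[3] + 1/12·h[4]
  h[1] = 1 + 1/4·h[0] + 1/12·h[1] + 1/6·h[2] + 1/6·h[3] + 1/6·h[4]
  h[2] = 1 + 1/12·h[0] + 1/4·h[1] + 1/6·h[2] + 1/12·h[3] + 1/6·h[4]
  h[3] = 1 + 1/6·h[0] + 1/6·h[1] + 1/4·h[2] + 1/4·h[3] + 1/12·h[4]
  h[4] = 1 + 1/4·h[0] + 1/6·h[1] + 1/12·h[2] + 1/6·h[3] + 1/6·h[4]
Solving the 5×5 linear system over states ≠ 5 gives exactly h = [225168/37547, 225156/37547, 204852/37547, 243624/37547, 226848/37547, 0] (h[5] = 0 is the target).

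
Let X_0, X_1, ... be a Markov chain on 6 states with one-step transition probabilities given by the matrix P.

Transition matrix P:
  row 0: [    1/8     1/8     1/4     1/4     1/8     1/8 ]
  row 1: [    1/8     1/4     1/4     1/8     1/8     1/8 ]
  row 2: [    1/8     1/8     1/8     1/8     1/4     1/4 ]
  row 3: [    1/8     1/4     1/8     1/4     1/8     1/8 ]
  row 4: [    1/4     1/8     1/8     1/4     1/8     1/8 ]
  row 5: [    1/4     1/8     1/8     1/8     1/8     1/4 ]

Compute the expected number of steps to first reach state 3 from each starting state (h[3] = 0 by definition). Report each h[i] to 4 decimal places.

h = [5.3309, 6.0924, 5.9883, 0.0000, 5.2487, 5.9985]

First-step conditioning: h[3] = 0; for i ≠ 3, h[i] = 1 + Σ_k P[i][k]·h[k].
  h[0] = 1 + 1/8·h[0] + 1/8·h[1] + 1/4·h[2] + 1/8·h[4] + 1/8·h[5]
  h[1] = 1 + 1/8·h[0] + 1/4·h[1] + 1/4·h[2] + 1/8·h[4] + 1/8·h[5]
  h[2] = 1 + 1/8·h[0] + 1/8·h[1] + 1/8·h[2] + 1/4·h[4] + 1/4·h[5]
  h[4] = 1 + 1/4·h[0] + 1/8·h[1] + 1/8·h[2] + 1/8·h[4] + 1/8·h[5]
  h[5] = 1 + 1/4·h[0] + 1/8·h[1] + 1/8·h[2] + 1/8·h[4] + 1/4·h[5]
Solving the 5×5 linear system over states ≠ 3 gives exactly h = [7266/1363, 8304/1363, 8162/1363, 0, 7154/1363, 8176/1363] (h[3] = 0 is the target).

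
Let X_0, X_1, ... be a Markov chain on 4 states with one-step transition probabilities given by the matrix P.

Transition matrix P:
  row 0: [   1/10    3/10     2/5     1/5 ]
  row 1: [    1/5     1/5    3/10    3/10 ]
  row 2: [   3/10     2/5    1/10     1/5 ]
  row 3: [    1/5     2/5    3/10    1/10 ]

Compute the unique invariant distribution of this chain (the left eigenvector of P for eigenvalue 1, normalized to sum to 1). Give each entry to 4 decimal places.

Balance equations π_j = Σ_i π_i·P[i][j]:
  π_0 = 1/10·π_0 + 1/5·π_1 + 3/10·π_2 + 1/5·π_3
  π_1 = 3/10·π_0 + 1/5·π_1 + 2/5·π_2 + 2/5·π_3
  π_2 = 2/5·π_0 + 3/10·π_1 + 1/10·π_2 + 3/10·π_3
  normalize: π_0 + π_1 + π_2 + π_3 = 1
Solving the linear system gives exactly π = [27/131, 497/1572, 35/131, 331/1572].

π = [0.2061, 0.3162, 0.2672, 0.2106]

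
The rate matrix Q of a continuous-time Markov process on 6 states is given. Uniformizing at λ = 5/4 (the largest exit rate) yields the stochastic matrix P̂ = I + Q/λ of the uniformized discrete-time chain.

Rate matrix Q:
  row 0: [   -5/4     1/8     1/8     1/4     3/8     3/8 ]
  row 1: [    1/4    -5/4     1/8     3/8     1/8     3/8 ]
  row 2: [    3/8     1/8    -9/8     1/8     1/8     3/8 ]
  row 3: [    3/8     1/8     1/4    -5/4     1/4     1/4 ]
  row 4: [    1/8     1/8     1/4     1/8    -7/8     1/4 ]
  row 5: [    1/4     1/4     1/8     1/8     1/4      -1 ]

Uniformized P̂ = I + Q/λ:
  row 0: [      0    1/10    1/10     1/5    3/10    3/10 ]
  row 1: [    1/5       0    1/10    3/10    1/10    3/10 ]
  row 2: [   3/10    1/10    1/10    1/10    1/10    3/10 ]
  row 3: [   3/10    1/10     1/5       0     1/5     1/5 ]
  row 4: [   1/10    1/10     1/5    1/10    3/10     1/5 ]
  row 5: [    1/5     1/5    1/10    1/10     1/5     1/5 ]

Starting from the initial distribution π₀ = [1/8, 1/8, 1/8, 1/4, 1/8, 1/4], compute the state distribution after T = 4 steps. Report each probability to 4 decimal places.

t=0: π = [0.1250, 0.1250, 0.1250, 0.2500, 0.1250, 0.2500]
t=1: π = [0.2000, 0.1125, 0.1375, 0.1125, 0.2000, 0.2375]
t=2: π = [0.1650, 0.1125, 0.1313, 0.1313, 0.2150, 0.2450]
t=3: π = [0.1718, 0.1133, 0.1346, 0.1259, 0.2136, 0.2409]
t=4: π = [0.1703, 0.1128, 0.1340, 0.1272, 0.2138, 0.2420]

π = [0.1703, 0.1128, 0.1340, 0.1272, 0.2138, 0.2420]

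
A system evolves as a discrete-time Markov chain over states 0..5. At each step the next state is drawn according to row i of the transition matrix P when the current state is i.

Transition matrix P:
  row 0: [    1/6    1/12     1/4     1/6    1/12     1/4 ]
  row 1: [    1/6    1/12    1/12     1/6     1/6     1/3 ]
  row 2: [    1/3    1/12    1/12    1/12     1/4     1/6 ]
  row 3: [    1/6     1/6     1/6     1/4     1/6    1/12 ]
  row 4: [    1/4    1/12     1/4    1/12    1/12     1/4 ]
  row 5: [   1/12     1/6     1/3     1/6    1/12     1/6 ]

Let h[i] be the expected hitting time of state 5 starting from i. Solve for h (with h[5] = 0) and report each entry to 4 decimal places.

h = [4.6121, 4.1782, 4.8775, 5.3813, 4.5480, 0.0000]

First-step conditioning: h[5] = 0; for i ≠ 5, h[i] = 1 + Σ_k P[i][k]·h[k].
  h[0] = 1 + 1/6·h[0] + 1/12·h[1] + 1/4·h[2] + 1/6·h[3] + 1/12·h[4]
  h[1] = 1 + 1/6·h[0] + 1/12·h[1] + 1/12·h[2] + 1/6·h[3] + 1/6·h[4]
  h[2] = 1 + 1/3·h[0] + 1/12·h[1] + 1/12·h[2] + 1/12·h[3] + 1/4·h[4]
  h[3] = 1 + 1/6·h[0] + 1/6·h[1] + 1/6·h[2] + 1/4·h[3] + 1/6·h[4]
  h[4] = 1 + 1/4·h[0] + 1/12·h[1] + 1/4·h[2] + 1/12·h[3] + 1/12·h[4]
Solving the 5×5 linear system over states ≠ 5 gives exactly h = [132972/28831, 120462/28831, 140622/28831, 155148/28831, 131124/28831, 0] (h[5] = 0 is the target).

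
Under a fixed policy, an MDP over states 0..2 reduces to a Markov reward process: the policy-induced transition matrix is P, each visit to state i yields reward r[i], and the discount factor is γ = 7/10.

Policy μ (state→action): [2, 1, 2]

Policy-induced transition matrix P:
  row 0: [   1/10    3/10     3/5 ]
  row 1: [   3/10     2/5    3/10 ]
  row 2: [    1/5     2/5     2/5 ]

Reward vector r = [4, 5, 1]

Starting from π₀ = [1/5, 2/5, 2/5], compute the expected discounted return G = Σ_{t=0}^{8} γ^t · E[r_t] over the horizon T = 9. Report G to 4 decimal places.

t=0: π = [0.2000, 0.4000, 0.4000], E[r] = 3.2000, γ^t·E[r] = 3.200000, running G = 3.200000
t=1: π = [0.2200, 0.3800, 0.4000], E[r] = 3.1800, γ^t·E[r] = 2.226000, running G = 5.426000
t=2: π = [0.2160, 0.3780, 0.4060], E[r] = 3.1600, γ^t·E[r] = 1.548400, running G = 6.974400
t=3: π = [0.2162, 0.3784, 0.4054], E[r] = 3.1622, γ^t·E[r] = 1.084635, running G = 8.059035
t=4: π = [0.2162, 0.3784, 0.4054], E[r] = 3.1622, γ^t·E[r] = 0.759239, running G = 8.818274
t=5: π = [0.2162, 0.3784, 0.4054], E[r] = 3.1622, γ^t·E[r] = 0.531464, running G = 9.349738
t=6: π = [0.2162, 0.3784, 0.4054], E[r] = 3.1622, γ^t·E[r] = 0.372025, running G = 9.721763
t=7: π = [0.2162, 0.3784, 0.4054], E[r] = 3.1622, γ^t·E[r] = 0.260418, running G = 9.982181
t=8: π = [0.2162, 0.3784, 0.4054], E[r] = 3.1622, γ^t·E[r] = 0.182292, running G = 10.164473

G = 10.1645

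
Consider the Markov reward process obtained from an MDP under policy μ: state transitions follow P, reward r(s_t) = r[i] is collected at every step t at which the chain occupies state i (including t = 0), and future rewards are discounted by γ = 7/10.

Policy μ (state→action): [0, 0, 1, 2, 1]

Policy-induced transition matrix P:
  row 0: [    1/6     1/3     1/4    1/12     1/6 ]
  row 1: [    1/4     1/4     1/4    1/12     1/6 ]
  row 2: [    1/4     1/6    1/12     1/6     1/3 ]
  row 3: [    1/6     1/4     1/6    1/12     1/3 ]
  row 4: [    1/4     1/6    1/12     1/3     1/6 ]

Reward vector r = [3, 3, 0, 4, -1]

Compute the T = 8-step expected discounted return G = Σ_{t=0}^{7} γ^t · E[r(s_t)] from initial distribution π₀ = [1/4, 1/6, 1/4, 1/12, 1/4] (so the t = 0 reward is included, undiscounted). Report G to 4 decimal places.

t=0: π = [0.2500, 0.1667, 0.2500, 0.0833, 0.2500], E[r] = 1.3333, γ^t·E[r] = 1.333333, running G = 1.333333
t=1: π = [0.2222, 0.2292, 0.1597, 0.1667, 0.2222], E[r] = 1.7986, γ^t·E[r] = 1.259028, running G = 2.592361
t=2: π = [0.2176, 0.2367, 0.1725, 0.1522, 0.2211], E[r] = 1.7506, γ^t·E[r] = 0.857784, running G = 3.450145
t=3: π = [0.2192, 0.2353, 0.1717, 0.1530, 0.2208], E[r] = 1.7547, γ^t·E[r] = 0.601855, running G = 4.051999
t=4: π = [0.2190, 0.2356, 0.1718, 0.1528, 0.2208], E[r] = 1.7542, γ^t·E[r] = 0.421183, running G = 4.473183
t=5: π = [0.2190, 0.2355, 0.1718, 0.1528, 0.2208], E[r] = 1.7543, γ^t·E[r] = 0.294837, running G = 4.768020
t=6: π = [0.2190, 0.2355, 0.1718, 0.1528, 0.2208], E[r] = 1.7542, γ^t·E[r] = 0.206385, running G = 4.974405
t=7: π = [0.2190, 0.2355, 0.1718, 0.1528, 0.2208], E[r] = 1.7542, γ^t·E[r] = 0.144470, running G = 5.118875

G = 5.1189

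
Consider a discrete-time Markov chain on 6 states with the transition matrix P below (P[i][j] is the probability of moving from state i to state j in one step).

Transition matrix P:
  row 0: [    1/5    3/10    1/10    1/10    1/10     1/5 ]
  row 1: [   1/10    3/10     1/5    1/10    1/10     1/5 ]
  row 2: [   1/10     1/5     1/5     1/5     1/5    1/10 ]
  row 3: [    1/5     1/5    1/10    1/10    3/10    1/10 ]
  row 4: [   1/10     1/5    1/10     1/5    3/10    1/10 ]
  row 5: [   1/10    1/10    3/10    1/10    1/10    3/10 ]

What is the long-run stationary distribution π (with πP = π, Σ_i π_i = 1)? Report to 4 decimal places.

Balance equations π_j = Σ_i π_i·P[i][j]:
  π_0 = 1/5·π_0 + 1/10·π_1 + 1/10·π_2 + 1/5·π_3 + 1/10·π_4 + 1/10·π_5
  π_1 = 3/10·π_0 + 3/10·π_1 + 1/5·π_2 + 1/5·π_3 + 1/5·π_4 + 1/10·π_5
  π_2 = 1/10·π_0 + 1/5·π_1 + 1/5·π_2 + 1/10·π_3 + 1/10·π_4 + 3/10·π_5
  π_3 = 1/10·π_0 + 1/10·π_1 + 1/5·π_2 + 1/10·π_3 + 1/5·π_4 + 1/10·π_5
  π_4 = 1/10·π_0 + 1/10·π_1 + 1/5·π_2 + 3/10·π_3 + 3/10·π_4 + 1/10·π_5
  normalize: π_0 + π_1 + π_2 + π_3 + π_4 + π_5 = 1
Solving the linear system gives exactly π = [923/7317, 1592/7317, 421/2439, 110/813, 440/2439, 1229/7317].

π = [0.1261, 0.2176, 0.1726, 0.1353, 0.1804, 0.1680]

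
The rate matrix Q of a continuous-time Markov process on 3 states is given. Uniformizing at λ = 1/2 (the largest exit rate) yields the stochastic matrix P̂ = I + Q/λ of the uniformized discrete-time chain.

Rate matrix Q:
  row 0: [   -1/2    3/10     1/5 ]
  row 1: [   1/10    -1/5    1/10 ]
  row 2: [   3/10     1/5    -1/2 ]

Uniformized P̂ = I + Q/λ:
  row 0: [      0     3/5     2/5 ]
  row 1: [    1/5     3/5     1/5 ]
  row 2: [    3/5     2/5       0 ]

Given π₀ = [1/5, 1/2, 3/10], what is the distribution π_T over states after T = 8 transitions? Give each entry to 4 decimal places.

π = [0.2350, 0.5589, 0.2061]

t=0: π = [0.2000, 0.5000, 0.3000]
t=1: π = [0.2800, 0.5400, 0.1800]
t=2: π = [0.2160, 0.5640, 0.2200]
t=3: π = [0.2448, 0.5560, 0.1992]
t=4: π = [0.2307, 0.5602, 0.2091]
t=5: π = [0.2375, 0.5582, 0.2043]
t=6: π = [0.2342, 0.5591, 0.2066]
t=7: π = [0.2358, 0.5587, 0.2055]
t=8: π = [0.2350, 0.5589, 0.2061]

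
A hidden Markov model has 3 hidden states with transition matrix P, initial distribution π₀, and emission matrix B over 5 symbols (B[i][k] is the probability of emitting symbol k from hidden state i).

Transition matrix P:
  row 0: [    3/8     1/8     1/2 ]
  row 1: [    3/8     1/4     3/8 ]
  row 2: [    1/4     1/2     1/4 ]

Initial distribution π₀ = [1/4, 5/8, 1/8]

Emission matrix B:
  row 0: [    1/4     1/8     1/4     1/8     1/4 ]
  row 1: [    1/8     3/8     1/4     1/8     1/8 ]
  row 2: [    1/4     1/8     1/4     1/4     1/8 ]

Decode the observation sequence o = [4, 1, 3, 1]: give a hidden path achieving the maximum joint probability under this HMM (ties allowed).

t=0: δ = [6.250e-02, 7.812e-02, 1.562e-02]  (obs o_0=4)
t=1: δ = [3.662e-03, 7.324e-03, 3.906e-03]  ψ = [1, 1, 0]  (obs o_1=1)
t=2: δ = [3.433e-04, 2.441e-04, 6.866e-04]  ψ = [1, 2, 1]  (obs o_2=3)
t=3: δ = [2.146e-05, 1.287e-04, 2.146e-05]  ψ = [2, 2, 0]  (obs o_3=1)
backtrack: best end state = 1; path = [1, 1, 2, 1]

path = [1, 1, 2, 1]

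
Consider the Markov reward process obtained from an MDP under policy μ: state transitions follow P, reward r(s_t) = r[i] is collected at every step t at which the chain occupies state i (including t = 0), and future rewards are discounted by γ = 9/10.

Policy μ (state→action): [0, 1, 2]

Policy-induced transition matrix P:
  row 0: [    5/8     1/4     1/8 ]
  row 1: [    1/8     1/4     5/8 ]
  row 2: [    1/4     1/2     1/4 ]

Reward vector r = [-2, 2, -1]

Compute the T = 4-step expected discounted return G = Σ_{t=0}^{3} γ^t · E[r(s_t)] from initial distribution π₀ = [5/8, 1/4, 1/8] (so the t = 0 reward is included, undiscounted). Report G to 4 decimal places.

G = -2.0537

t=0: π = [0.6250, 0.2500, 0.1250], E[r] = -0.8750, γ^t·E[r] = -0.875000, running G = -0.875000
t=1: π = [0.4531, 0.2813, 0.2656], E[r] = -0.6094, γ^t·E[r] = -0.548438, running G = -1.423438
t=2: π = [0.3848, 0.3164, 0.2988], E[r] = -0.4355, γ^t·E[r] = -0.352793, running G = -1.776230
t=3: π = [0.3547, 0.3247, 0.3206], E[r] = -0.3806, γ^t·E[r] = -0.277469, running G = -2.053699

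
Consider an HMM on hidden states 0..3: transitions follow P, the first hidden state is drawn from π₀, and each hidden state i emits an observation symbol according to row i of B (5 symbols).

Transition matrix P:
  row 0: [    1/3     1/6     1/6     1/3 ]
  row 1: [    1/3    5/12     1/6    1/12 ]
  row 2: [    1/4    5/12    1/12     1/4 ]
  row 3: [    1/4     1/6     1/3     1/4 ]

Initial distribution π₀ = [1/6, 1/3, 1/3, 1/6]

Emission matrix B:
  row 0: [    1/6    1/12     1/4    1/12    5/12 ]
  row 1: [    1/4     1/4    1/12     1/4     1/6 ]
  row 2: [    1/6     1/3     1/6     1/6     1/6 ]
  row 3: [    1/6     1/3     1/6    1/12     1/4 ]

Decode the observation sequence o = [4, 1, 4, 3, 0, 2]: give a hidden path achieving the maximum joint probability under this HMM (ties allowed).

t=0: δ = [6.944e-02, 5.556e-02, 5.556e-02, 4.167e-02]  (obs o_0=4)
t=1: δ = [1.929e-03, 5.787e-03, 4.630e-03, 7.716e-03]  ψ = [0, 1, 3, 0]  (obs o_1=1)
t=2: δ = [8.038e-04, 4.019e-04, 4.287e-04, 4.823e-04]  ψ = [1, 1, 3, 3]  (obs o_2=4)
t=3: δ = [2.233e-05, 4.465e-05, 2.679e-05, 2.233e-05]  ψ = [0, 2, 3, 0]  (obs o_3=3)
t=4: δ = [2.481e-06, 4.651e-06, 1.240e-06, 1.240e-06]  ψ = [1, 1, 1, 0]  (obs o_4=0)
t=5: δ = [3.876e-07, 1.615e-07, 1.292e-07, 1.378e-07]  ψ = [1, 1, 1, 0]  (obs o_5=2)
backtrack: best end state = 0; path = [0, 3, 2, 1, 1, 0]

path = [0, 3, 2, 1, 1, 0]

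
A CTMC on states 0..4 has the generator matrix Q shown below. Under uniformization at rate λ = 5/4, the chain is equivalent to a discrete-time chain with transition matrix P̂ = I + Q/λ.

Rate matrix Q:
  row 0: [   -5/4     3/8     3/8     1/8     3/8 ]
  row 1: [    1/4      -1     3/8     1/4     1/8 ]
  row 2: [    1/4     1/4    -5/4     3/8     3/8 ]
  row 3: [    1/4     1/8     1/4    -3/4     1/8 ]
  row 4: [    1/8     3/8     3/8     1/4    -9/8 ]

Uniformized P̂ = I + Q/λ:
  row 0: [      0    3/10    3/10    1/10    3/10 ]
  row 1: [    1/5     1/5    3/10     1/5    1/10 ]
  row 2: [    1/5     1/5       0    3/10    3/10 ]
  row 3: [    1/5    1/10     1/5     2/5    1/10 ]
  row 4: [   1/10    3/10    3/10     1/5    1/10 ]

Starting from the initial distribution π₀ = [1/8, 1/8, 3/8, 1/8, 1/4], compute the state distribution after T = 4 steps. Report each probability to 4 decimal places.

π = [0.1519, 0.2070, 0.2118, 0.2570, 0.1723]

t=0: π = [0.1250, 0.1250, 0.3750, 0.1250, 0.2500]
t=1: π = [0.1500, 0.2250, 0.1750, 0.2500, 0.2000]
t=2: π = [0.1500, 0.2100, 0.2225, 0.2525, 0.1650]
t=3: π = [0.1535, 0.2063, 0.2080, 0.2578, 0.1745]
t=4: π = [0.1519, 0.2070, 0.2118, 0.2570, 0.1723]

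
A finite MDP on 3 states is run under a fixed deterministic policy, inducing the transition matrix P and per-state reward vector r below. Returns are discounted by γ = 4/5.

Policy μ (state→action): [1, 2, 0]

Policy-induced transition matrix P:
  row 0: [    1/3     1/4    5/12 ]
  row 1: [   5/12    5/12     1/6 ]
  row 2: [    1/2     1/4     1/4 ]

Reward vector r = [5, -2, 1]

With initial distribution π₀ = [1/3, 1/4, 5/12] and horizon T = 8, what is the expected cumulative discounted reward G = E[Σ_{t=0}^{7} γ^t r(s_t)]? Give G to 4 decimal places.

G = 7.1190

t=0: π = [0.3333, 0.2500, 0.4167], E[r] = 1.5833, γ^t·E[r] = 1.583333, running G = 1.583333
t=1: π = [0.4236, 0.2917, 0.2847], E[r] = 1.8194, γ^t·E[r] = 1.455556, running G = 3.038889
t=2: π = [0.4051, 0.2986, 0.2963], E[r] = 1.7245, γ^t·E[r] = 1.103704, running G = 4.142593
t=3: π = [0.4076, 0.2998, 0.2926], E[r] = 1.7311, γ^t·E[r] = 0.886321, running G = 5.028914
t=4: π = [0.4071, 0.3000, 0.2930], E[r] = 1.7285, γ^t·E[r] = 0.707977, running G = 5.736891
t=5: π = [0.4072, 0.3000, 0.2929], E[r] = 1.7286, γ^t·E[r] = 0.566441, running G = 6.303332
t=6: π = [0.4071, 0.3000, 0.2929], E[r] = 1.7286, γ^t·E[r] = 0.453134, running G = 6.756466
t=7: π = [0.4071, 0.3000, 0.2929], E[r] = 1.7286, γ^t·E[r] = 0.362508, running G = 7.118974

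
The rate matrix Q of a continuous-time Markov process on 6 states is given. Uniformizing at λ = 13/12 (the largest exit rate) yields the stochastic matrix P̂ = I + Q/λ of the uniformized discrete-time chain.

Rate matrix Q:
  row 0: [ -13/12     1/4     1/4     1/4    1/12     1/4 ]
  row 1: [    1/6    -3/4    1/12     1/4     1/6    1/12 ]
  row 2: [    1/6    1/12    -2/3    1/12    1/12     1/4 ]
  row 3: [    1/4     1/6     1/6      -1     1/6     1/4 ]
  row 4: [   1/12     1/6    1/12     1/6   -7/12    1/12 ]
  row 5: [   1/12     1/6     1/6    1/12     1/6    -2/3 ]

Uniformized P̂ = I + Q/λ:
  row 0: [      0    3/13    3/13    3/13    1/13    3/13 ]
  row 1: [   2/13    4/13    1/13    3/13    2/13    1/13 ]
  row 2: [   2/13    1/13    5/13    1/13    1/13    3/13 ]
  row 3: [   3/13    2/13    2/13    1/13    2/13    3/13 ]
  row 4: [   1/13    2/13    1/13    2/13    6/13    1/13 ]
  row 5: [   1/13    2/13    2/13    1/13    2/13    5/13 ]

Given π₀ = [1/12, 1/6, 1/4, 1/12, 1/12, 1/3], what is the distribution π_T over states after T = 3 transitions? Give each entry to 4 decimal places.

t=0: π = [0.0833, 0.1667, 0.2500, 0.0833, 0.0833, 0.3333]
t=1: π = [0.1154, 0.1667, 0.1987, 0.1218, 0.1538, 0.2436]
t=2: π = [0.1149, 0.1731, 0.1839, 0.1321, 0.1770, 0.2189]
t=3: π = [0.1159, 0.1752, 0.1782, 0.1348, 0.1853, 0.2106]

π = [0.1159, 0.1752, 0.1782, 0.1348, 0.1853, 0.2106]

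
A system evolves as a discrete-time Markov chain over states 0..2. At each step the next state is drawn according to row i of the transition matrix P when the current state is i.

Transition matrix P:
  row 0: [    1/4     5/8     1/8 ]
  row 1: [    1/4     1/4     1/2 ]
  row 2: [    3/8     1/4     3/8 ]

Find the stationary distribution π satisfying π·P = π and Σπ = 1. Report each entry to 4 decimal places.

π = [0.2933, 0.3600, 0.3467]

Balance equations π_j = Σ_i π_i·P[i][j]:
  π_0 = 1/4·π_0 + 1/4·π_1 + 3/8·π_2
  π_1 = 5/8·π_0 + 1/4·π_1 + 1/4·π_2
  normalize: π_0 + π_1 + π_2 = 1
Solving the linear system gives exactly π = [22/75, 9/25, 26/75].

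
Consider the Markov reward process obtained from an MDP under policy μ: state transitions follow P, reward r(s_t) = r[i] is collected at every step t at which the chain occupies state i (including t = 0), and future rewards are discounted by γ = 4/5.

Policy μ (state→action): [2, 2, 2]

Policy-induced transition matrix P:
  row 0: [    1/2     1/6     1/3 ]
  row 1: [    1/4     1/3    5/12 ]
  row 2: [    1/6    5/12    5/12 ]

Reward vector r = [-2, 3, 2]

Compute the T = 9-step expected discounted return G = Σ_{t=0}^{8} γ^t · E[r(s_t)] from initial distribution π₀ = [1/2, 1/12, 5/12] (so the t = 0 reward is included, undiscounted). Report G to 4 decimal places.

t=0: π = [0.5000, 0.0833, 0.4167], E[r] = 0.0833, γ^t·E[r] = 0.083333, running G = 0.083333
t=1: π = [0.3403, 0.2847, 0.3750], E[r] = 0.9236, γ^t·E[r] = 0.738889, running G = 0.822222
t=2: π = [0.3038, 0.3079, 0.3883], E[r] = 1.0926, γ^t·E[r] = 0.699259, running G = 1.521481
t=3: π = [0.2936, 0.3151, 0.3913], E[r] = 1.1407, γ^t·E[r] = 0.584025, running G = 2.105506
t=4: π = [0.2908, 0.3170, 0.3922], E[r] = 1.1539, γ^t·E[r] = 0.472624, running G = 2.578130
t=5: π = [0.2900, 0.3176, 0.3924], E[r] = 1.1575, γ^t·E[r] = 0.379289, running G = 2.957419
t=6: π = [0.2898, 0.3177, 0.3925], E[r] = 1.1585, γ^t·E[r] = 0.303694, running G = 3.261113
t=7: π = [0.2897, 0.3177, 0.3925], E[r] = 1.1588, γ^t·E[r] = 0.243013, running G = 3.504125
t=8: π = [0.2897, 0.3178, 0.3925], E[r] = 1.1588, γ^t·E[r] = 0.194423, running G = 3.698548

G = 3.6985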